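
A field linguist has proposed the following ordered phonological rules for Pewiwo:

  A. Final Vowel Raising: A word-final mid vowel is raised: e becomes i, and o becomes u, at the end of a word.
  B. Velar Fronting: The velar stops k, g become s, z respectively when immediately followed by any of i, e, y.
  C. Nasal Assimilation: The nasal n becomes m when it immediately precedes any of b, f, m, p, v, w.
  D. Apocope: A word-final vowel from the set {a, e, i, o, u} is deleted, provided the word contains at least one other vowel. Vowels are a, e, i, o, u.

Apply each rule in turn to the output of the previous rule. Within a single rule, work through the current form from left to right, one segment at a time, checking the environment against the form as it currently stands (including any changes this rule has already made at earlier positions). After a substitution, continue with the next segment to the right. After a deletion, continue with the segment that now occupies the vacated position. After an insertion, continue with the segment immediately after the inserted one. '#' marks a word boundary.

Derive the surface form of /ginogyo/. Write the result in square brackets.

A Final Vowel Raising: [ginogyo] → [ginogyu]
B Velar Fronting: [ginogyu] → [zinozyu]
C Nasal Assimilation: no change — [zinozyu]
D Apocope: [zinozyu] → [zinozy]

[zinozy]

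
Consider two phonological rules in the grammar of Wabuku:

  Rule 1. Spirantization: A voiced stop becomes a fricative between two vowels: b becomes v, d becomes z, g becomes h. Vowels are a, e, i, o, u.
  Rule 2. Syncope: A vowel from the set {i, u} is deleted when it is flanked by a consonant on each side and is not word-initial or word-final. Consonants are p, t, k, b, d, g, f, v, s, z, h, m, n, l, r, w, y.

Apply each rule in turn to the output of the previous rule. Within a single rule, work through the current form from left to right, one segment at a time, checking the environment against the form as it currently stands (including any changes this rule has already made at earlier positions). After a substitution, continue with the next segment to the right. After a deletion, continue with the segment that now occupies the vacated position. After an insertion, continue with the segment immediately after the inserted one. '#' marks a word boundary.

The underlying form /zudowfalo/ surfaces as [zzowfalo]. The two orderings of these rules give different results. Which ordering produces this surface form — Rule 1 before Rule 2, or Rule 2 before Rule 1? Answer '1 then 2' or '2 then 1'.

1 then 2

Order 1 then 2:
  1 Spirantization: [zudowfalo] → [zuzowfalo]
  2 Syncope: [zuzowfalo] → [zzowfalo]
  result: [zzowfalo]
Order 2 then 1:
  2 Syncope: [zudowfalo] → [zdowfalo]
  1 Spirantization: no change — [zdowfalo]
  result: [zdowfalo]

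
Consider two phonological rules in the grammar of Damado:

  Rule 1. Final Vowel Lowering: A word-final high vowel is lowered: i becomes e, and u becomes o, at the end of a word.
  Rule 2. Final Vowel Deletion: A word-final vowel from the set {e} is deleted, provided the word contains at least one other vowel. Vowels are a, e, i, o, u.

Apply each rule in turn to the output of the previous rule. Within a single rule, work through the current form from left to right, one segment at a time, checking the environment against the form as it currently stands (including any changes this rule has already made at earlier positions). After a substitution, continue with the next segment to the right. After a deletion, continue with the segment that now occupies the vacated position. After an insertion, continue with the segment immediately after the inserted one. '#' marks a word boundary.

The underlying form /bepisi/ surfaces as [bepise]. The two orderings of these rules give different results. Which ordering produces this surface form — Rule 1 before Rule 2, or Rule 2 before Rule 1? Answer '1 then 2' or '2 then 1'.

Order 1 then 2:
  1 Final Vowel Lowering: [bepisi] → [bepise]
  2 Final Vowel Deletion: [bepise] → [bepis]
  result: [bepis]
Order 2 then 1:
  2 Final Vowel Deletion: no change — [bepisi]
  1 Final Vowel Lowering: [bepisi] → [bepise]
  result: [bepise]

2 then 1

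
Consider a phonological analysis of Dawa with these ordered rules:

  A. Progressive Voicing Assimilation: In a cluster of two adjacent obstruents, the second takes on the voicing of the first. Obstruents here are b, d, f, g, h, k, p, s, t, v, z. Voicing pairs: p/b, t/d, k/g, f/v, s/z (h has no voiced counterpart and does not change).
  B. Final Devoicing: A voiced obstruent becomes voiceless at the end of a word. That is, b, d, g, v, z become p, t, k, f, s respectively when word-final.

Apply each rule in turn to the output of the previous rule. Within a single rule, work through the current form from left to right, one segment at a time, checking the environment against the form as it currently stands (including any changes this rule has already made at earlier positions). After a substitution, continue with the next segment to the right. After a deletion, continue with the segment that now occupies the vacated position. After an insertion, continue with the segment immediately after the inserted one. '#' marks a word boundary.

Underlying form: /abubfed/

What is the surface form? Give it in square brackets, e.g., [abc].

[abubvet]

A Progressive Voicing Assimilation: [abubfed] → [abubved]
B Final Devoicing: [abubved] → [abubvet]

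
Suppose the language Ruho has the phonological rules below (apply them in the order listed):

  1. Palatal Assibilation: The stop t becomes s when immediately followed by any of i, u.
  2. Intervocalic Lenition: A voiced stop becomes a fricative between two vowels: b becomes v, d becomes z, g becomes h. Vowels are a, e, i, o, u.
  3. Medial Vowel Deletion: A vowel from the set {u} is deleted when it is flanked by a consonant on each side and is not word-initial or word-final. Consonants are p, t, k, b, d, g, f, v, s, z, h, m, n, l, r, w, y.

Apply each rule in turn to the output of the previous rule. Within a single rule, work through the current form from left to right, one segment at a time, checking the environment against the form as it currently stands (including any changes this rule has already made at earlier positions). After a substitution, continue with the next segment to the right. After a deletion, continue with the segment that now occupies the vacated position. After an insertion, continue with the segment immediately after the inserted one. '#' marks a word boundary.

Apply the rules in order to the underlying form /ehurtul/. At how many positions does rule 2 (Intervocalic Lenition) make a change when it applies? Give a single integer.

1 Palatal Assibilation: [ehurtul] → [ehursul]
2 Intervocalic Lenition: no change — [ehursul]
3 Medial Vowel Deletion: [ehursul] → [ehrsl]
Rule 2 changed 0 position(s).

0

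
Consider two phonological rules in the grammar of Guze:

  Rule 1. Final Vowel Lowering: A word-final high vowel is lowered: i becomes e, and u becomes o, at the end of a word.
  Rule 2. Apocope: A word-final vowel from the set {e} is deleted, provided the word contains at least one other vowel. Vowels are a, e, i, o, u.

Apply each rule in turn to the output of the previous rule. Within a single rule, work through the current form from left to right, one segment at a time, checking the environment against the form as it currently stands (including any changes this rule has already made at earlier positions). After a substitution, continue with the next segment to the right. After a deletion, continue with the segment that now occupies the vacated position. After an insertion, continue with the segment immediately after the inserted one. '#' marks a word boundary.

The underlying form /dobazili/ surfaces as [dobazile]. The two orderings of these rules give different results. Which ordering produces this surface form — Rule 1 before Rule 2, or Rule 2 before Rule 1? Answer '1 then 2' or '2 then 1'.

Order 1 then 2:
  1 Final Vowel Lowering: [dobazili] → [dobazile]
  2 Apocope: [dobazile] → [dobazil]
  result: [dobazil]
Order 2 then 1:
  2 Apocope: no change — [dobazili]
  1 Final Vowel Lowering: [dobazili] → [dobazile]
  result: [dobazile]

2 then 1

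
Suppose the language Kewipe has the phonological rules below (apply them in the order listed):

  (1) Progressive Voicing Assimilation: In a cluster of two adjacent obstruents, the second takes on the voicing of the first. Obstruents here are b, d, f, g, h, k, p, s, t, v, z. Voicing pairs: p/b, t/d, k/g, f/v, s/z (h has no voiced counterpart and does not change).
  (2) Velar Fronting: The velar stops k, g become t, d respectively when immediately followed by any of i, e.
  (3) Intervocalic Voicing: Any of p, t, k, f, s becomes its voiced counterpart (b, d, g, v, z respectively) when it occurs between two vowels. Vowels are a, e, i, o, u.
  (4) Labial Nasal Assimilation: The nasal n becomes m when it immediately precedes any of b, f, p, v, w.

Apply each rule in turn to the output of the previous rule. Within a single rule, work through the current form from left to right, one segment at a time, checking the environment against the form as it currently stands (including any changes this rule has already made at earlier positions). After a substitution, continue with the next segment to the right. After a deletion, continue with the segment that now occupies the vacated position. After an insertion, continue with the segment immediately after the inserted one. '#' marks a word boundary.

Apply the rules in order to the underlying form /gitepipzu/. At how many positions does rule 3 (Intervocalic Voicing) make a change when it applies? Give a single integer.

2

(1) Progressive Voicing Assimilation: [gitepipzu] → [gitepipsu]
(2) Velar Fronting: [gitepipsu] → [ditepipsu]
(3) Intervocalic Voicing: [ditepipsu] → [didebipsu]
(4) Labial Nasal Assimilation: no change — [didebipsu]
Rule 3 changed 2 position(s).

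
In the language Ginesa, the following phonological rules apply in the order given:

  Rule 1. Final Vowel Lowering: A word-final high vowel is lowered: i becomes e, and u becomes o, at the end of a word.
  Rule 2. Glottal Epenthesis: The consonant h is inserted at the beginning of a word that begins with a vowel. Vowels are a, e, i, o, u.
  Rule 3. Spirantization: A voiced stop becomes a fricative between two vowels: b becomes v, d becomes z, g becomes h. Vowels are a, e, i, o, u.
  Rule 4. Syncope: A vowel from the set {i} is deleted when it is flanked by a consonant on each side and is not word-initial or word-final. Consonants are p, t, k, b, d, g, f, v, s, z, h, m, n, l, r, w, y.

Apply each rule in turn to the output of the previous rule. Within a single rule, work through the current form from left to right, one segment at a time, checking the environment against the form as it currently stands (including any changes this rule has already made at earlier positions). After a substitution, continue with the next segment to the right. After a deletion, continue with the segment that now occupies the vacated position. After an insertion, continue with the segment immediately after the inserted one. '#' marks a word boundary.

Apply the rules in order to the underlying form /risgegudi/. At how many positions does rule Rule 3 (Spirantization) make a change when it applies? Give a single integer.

Rule 1 Final Vowel Lowering: [risgegudi] → [risgegude]
Rule 2 Glottal Epenthesis: no change — [risgegude]
Rule 3 Spirantization: [risgegude] → [risgehuze]
Rule 4 Syncope: [risgehuze] → [rsgehuze]
Rule Rule 3 changed 2 position(s).

2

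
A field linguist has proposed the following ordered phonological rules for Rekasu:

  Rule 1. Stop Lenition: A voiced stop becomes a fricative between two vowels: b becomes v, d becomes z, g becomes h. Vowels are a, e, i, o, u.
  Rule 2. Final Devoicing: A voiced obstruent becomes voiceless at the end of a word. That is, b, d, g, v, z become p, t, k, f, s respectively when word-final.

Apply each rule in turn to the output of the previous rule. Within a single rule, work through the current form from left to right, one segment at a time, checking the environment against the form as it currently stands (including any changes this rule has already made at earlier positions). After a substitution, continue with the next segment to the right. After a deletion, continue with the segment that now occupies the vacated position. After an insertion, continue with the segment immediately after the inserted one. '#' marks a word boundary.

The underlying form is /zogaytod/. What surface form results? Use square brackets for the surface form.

[zohaytot]

Rule 1 Stop Lenition: [zogaytod] → [zohaytod]
Rule 2 Final Devoicing: [zohaytod] → [zohaytot]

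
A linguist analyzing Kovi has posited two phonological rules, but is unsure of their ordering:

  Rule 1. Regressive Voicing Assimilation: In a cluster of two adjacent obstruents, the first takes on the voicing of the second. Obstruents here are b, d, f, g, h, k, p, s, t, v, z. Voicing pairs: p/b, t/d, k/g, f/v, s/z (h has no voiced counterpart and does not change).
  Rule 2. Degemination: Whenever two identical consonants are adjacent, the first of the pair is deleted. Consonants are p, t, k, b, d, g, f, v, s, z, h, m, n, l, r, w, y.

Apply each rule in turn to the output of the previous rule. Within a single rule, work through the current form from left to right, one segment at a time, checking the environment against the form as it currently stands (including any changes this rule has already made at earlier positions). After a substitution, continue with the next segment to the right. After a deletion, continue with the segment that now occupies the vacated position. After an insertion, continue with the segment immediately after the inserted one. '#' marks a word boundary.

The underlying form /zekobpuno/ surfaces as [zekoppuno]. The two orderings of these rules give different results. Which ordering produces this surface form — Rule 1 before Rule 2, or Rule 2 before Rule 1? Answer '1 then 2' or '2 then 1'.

2 then 1

Order 1 then 2:
  1 Regressive Voicing Assimilation: [zekobpuno] → [zekoppuno]
  2 Degemination: [zekoppuno] → [zekopuno]
  result: [zekopuno]
Order 2 then 1:
  2 Degemination: no change — [zekobpuno]
  1 Regressive Voicing Assimilation: [zekobpuno] → [zekoppuno]
  result: [zekoppuno]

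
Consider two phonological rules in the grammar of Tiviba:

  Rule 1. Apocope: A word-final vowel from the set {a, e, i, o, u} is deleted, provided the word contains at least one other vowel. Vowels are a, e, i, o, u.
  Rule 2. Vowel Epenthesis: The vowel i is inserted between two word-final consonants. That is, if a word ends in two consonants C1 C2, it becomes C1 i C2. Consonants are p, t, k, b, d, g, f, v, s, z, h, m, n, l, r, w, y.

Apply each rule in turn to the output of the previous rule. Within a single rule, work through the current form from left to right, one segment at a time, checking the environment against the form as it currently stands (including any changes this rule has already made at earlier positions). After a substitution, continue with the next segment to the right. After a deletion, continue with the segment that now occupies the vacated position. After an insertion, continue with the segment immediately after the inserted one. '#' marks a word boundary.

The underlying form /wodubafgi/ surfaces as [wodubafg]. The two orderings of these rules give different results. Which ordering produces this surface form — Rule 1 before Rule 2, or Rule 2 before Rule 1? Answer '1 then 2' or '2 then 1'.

2 then 1

Order 1 then 2:
  1 Apocope: [wodubafgi] → [wodubafg]
  2 Vowel Epenthesis: [wodubafg] → [wodubafig]
  result: [wodubafig]
Order 2 then 1:
  2 Vowel Epenthesis: no change — [wodubafgi]
  1 Apocope: [wodubafgi] → [wodubafg]
  result: [wodubafg]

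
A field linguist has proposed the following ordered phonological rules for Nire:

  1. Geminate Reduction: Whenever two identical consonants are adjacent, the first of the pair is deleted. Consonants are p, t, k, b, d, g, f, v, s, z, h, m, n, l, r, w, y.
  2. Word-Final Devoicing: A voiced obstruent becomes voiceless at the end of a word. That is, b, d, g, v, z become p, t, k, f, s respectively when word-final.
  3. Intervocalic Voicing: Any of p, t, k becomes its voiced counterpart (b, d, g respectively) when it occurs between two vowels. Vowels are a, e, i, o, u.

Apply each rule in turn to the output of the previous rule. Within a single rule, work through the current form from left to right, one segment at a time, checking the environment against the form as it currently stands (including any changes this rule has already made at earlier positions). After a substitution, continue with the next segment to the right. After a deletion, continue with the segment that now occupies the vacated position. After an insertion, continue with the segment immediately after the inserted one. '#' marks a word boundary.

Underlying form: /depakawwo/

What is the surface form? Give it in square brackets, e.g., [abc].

1 Geminate Reduction: [depakawwo] → [depakawo]
2 Word-Final Devoicing: no change — [depakawo]
3 Intervocalic Voicing: [depakawo] → [debagawo]

[debagawo]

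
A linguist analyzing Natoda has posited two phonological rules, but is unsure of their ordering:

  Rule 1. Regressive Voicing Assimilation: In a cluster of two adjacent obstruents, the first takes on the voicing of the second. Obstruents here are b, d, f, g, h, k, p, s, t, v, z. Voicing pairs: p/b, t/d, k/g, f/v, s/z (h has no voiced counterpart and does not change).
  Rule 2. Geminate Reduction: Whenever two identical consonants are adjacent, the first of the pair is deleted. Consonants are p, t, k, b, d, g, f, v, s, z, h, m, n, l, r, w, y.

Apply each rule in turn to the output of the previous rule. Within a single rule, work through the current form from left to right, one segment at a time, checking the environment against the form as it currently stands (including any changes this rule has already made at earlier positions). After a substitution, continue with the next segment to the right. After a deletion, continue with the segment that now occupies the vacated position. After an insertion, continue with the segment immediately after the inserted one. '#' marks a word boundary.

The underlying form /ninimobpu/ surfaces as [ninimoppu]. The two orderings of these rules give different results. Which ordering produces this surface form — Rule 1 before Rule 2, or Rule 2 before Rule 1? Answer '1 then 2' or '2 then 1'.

Order 1 then 2:
  1 Regressive Voicing Assimilation: [ninimobpu] → [ninimoppu]
  2 Geminate Reduction: [ninimoppu] → [ninimopu]
  result: [ninimopu]
Order 2 then 1:
  2 Geminate Reduction: no change — [ninimobpu]
  1 Regressive Voicing Assimilation: [ninimobpu] → [ninimoppu]
  result: [ninimoppu]

2 then 1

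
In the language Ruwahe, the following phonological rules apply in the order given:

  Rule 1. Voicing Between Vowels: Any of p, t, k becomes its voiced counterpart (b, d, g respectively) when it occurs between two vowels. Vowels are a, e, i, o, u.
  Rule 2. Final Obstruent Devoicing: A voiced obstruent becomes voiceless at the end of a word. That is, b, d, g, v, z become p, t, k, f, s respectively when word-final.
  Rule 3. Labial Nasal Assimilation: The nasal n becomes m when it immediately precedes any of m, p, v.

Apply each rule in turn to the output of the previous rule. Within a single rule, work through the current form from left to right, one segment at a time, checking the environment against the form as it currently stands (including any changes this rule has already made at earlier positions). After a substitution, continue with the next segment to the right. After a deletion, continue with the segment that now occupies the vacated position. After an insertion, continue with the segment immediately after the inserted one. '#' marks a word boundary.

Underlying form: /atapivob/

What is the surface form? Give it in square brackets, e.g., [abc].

[adabivop]

Rule 1 Voicing Between Vowels: [atapivob] → [adabivob]
Rule 2 Final Obstruent Devoicing: [adabivob] → [adabivop]
Rule 3 Labial Nasal Assimilation: no change — [adabivop]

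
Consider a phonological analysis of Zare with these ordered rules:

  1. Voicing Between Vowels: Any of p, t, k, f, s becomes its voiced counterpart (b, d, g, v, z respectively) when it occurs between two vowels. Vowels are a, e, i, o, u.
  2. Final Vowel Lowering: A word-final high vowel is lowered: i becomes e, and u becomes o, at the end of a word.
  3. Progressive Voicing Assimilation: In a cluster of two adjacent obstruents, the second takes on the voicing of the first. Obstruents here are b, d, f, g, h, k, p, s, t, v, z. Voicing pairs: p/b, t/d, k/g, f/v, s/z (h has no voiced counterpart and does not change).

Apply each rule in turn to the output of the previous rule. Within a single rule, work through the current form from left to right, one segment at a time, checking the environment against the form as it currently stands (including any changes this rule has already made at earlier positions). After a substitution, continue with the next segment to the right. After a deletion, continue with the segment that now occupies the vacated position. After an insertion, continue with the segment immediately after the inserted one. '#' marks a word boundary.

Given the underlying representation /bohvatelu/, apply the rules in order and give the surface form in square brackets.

[bohfadelo]

1 Voicing Between Vowels: [bohvatelu] → [bohvadelu]
2 Final Vowel Lowering: [bohvadelu] → [bohvadelo]
3 Progressive Voicing Assimilation: [bohvadelo] → [bohfadelo]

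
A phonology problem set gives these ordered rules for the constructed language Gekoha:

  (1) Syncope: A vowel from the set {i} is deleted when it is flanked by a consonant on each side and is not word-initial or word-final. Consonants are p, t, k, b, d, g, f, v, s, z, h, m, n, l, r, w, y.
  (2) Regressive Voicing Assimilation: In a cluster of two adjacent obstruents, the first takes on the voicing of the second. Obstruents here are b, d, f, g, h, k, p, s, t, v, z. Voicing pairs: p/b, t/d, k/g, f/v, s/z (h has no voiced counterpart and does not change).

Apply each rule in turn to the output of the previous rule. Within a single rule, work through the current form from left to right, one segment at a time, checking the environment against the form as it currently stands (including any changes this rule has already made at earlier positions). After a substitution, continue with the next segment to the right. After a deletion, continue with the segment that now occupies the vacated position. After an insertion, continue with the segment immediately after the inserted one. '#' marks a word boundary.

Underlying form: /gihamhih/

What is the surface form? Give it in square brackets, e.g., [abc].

[khamhh]

(1) Syncope: [gihamhih] → [ghamhh]
(2) Regressive Voicing Assimilation: [ghamhh] → [khamhh]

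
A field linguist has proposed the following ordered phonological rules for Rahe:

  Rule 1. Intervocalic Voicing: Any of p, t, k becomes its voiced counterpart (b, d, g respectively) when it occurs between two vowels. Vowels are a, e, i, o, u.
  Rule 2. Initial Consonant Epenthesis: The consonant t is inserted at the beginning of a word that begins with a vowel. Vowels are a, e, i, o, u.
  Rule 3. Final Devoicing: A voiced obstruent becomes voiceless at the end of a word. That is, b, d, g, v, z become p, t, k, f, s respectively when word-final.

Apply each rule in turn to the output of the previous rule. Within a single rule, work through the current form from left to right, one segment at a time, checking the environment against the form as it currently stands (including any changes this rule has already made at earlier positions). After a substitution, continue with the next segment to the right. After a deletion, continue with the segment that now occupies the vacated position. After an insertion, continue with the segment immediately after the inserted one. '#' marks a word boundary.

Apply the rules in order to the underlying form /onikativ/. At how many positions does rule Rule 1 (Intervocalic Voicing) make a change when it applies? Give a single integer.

Rule 1 Intervocalic Voicing: [onikativ] → [onigadiv]
Rule 2 Initial Consonant Epenthesis: [onigadiv] → [tonigadiv]
Rule 3 Final Devoicing: [tonigadiv] → [tonigadif]
Rule Rule 1 changed 2 position(s).

2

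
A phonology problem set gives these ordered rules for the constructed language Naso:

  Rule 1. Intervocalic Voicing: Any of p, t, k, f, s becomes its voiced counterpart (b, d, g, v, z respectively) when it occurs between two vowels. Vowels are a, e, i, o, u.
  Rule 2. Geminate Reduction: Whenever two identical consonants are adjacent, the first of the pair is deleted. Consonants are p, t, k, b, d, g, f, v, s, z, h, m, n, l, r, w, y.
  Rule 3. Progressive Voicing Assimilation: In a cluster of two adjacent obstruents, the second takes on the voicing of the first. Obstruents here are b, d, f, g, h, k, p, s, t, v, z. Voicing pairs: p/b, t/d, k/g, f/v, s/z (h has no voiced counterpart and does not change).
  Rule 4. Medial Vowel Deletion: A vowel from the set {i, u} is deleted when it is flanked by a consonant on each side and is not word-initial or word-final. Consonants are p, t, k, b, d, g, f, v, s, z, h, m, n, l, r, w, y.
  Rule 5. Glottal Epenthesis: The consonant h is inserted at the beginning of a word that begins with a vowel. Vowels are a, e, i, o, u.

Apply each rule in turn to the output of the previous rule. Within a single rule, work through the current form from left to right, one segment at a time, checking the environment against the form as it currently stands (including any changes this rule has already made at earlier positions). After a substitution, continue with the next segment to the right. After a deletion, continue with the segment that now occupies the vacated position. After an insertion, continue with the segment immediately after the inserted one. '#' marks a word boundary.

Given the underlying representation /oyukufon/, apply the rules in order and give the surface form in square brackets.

Rule 1 Intervocalic Voicing: [oyukufon] → [oyuguvon]
Rule 2 Geminate Reduction: no change — [oyuguvon]
Rule 3 Progressive Voicing Assimilation: no change — [oyuguvon]
Rule 4 Medial Vowel Deletion: [oyuguvon] → [oygvon]
Rule 5 Glottal Epenthesis: [oygvon] → [hoygvon]

[hoygvon]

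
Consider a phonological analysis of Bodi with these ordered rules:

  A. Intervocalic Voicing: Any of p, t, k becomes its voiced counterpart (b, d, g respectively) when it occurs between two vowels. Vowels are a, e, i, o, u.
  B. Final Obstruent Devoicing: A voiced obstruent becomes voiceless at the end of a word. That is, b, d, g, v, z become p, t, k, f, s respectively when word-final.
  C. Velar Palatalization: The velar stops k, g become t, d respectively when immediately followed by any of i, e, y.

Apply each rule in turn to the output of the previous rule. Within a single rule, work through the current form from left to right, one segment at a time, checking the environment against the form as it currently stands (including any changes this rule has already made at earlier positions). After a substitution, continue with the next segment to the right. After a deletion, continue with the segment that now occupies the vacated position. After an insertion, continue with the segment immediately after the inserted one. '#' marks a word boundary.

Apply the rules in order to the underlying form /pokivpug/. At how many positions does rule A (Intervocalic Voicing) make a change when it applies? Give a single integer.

A Intervocalic Voicing: [pokivpug] → [pogivpug]
B Final Obstruent Devoicing: [pogivpug] → [pogivpuk]
C Velar Palatalization: [pogivpuk] → [podivpuk]
Rule A changed 1 position(s).

1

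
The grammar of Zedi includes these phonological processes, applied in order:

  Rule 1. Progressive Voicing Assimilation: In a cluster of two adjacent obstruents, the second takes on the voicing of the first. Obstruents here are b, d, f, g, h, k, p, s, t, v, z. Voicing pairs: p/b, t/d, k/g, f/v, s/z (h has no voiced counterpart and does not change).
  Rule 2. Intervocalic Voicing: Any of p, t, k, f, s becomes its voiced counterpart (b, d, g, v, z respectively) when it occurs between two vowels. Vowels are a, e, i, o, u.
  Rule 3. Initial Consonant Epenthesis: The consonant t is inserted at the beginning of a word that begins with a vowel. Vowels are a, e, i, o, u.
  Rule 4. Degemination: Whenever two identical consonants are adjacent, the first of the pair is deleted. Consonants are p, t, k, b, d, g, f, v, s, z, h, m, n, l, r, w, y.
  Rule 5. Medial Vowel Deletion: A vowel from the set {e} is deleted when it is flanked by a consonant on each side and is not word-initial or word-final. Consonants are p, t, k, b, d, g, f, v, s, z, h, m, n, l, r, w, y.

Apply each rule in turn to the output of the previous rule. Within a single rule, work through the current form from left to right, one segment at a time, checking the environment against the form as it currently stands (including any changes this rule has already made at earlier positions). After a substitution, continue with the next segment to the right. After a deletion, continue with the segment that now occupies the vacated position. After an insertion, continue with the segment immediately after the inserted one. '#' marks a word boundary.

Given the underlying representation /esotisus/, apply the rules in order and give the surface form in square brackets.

Rule 1 Progressive Voicing Assimilation: no change — [esotisus]
Rule 2 Intervocalic Voicing: [esotisus] → [ezodizus]
Rule 3 Initial Consonant Epenthesis: [ezodizus] → [tezodizus]
Rule 4 Degemination: no change — [tezodizus]
Rule 5 Medial Vowel Deletion: [tezodizus] → [tzodizus]

[tzodizus]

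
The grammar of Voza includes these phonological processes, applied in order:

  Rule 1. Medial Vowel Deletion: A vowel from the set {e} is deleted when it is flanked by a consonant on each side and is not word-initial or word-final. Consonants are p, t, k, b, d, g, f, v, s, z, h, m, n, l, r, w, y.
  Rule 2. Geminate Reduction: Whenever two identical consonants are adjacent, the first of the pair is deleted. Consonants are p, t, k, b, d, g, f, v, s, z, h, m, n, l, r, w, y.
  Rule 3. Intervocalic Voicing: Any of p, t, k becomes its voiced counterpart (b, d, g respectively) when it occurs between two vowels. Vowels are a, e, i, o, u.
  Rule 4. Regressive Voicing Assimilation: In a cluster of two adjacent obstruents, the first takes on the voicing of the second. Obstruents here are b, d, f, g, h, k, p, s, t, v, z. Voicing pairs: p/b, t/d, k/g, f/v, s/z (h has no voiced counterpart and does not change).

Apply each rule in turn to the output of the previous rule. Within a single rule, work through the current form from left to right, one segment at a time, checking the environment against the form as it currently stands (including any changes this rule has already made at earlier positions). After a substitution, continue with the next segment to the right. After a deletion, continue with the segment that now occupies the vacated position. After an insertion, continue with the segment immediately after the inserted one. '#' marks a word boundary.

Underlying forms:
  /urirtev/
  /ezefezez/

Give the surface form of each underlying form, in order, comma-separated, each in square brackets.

[urirdv], [esvz]

/urirtev/:
  Rule 1 Medial Vowel Deletion: [urirtev] → [urirtv]
  Rule 2 Geminate Reduction: no change — [urirtv]
  Rule 3 Intervocalic Voicing: no change — [urirtv]
  Rule 4 Regressive Voicing Assimilation: [urirtv] → [urirdv]
/ezefezez/:
  Rule 1 Medial Vowel Deletion: [ezefezez] → [ezfzz]
  Rule 2 Geminate Reduction: [ezfzz] → [ezfz]
  Rule 3 Intervocalic Voicing: no change — [ezfz]
  Rule 4 Regressive Voicing Assimilation: [ezfz] → [esvz]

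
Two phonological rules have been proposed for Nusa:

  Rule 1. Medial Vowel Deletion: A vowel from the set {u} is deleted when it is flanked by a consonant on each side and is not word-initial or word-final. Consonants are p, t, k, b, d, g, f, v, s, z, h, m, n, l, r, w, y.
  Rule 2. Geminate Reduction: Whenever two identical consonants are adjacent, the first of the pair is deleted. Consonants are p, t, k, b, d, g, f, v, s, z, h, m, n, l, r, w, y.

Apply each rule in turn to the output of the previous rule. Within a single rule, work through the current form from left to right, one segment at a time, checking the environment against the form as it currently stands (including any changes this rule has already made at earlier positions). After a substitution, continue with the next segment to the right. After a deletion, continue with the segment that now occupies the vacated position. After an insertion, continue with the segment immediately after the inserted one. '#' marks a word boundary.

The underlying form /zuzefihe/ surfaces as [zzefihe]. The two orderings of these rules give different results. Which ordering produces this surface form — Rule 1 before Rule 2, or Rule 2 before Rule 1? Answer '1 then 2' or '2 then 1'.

Order 1 then 2:
  1 Medial Vowel Deletion: [zuzefihe] → [zzefihe]
  2 Geminate Reduction: [zzefihe] → [zefihe]
  result: [zefihe]
Order 2 then 1:
  2 Geminate Reduction: no change — [zuzefihe]
  1 Medial Vowel Deletion: [zuzefihe] → [zzefihe]
  result: [zzefihe]

2 then 1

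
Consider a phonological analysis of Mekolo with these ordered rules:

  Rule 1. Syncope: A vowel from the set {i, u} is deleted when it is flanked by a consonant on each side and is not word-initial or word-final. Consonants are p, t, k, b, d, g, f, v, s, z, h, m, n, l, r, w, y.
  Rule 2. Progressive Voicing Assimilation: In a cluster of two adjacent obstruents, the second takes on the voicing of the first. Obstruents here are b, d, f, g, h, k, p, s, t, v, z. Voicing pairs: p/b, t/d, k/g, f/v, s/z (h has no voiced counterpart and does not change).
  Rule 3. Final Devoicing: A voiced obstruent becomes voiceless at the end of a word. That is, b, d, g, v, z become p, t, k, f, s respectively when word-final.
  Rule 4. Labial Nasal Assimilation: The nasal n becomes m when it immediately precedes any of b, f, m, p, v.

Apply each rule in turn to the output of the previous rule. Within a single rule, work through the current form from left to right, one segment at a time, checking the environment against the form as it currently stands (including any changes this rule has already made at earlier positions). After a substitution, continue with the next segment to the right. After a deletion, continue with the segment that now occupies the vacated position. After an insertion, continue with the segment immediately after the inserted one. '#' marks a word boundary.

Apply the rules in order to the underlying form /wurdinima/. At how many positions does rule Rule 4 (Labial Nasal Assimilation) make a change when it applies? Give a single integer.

1

Rule 1 Syncope: [wurdinima] → [wrdnma]
Rule 2 Progressive Voicing Assimilation: no change — [wrdnma]
Rule 3 Final Devoicing: no change — [wrdnma]
Rule 4 Labial Nasal Assimilation: [wrdnma] → [wrdmma]
Rule Rule 4 changed 1 position(s).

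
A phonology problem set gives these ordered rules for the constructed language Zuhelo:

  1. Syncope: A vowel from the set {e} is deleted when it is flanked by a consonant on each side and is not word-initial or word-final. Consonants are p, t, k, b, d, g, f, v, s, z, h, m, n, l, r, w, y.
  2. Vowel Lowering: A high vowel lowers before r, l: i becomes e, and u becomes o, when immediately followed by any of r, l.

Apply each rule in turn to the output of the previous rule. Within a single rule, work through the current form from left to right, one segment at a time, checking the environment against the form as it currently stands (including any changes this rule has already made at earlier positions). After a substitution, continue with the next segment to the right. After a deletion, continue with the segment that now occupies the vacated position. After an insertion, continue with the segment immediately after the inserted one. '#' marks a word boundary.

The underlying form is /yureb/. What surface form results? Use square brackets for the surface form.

1 Syncope: [yureb] → [yurb]
2 Vowel Lowering: [yurb] → [yorb]

[yorb]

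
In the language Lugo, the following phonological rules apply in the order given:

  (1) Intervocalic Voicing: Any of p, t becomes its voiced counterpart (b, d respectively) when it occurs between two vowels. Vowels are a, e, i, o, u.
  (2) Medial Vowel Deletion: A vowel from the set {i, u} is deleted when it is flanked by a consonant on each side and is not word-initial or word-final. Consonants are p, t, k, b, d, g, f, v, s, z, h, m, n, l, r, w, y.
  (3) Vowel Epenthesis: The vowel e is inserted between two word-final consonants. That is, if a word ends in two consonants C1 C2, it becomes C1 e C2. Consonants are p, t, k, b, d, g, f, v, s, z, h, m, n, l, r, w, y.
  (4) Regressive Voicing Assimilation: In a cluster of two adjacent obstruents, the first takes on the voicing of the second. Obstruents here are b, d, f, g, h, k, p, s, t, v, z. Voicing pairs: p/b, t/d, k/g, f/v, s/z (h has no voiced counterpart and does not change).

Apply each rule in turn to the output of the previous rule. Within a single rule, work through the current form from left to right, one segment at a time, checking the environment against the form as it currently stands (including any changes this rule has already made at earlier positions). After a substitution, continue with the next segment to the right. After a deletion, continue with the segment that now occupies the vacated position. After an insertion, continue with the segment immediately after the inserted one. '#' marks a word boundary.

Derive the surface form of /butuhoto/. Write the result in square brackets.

(1) Intervocalic Voicing: [butuhoto] → [buduhodo]
(2) Medial Vowel Deletion: [buduhodo] → [bdhodo]
(3) Vowel Epenthesis: no change — [bdhodo]
(4) Regressive Voicing Assimilation: [bdhodo] → [bthodo]

[bthodo]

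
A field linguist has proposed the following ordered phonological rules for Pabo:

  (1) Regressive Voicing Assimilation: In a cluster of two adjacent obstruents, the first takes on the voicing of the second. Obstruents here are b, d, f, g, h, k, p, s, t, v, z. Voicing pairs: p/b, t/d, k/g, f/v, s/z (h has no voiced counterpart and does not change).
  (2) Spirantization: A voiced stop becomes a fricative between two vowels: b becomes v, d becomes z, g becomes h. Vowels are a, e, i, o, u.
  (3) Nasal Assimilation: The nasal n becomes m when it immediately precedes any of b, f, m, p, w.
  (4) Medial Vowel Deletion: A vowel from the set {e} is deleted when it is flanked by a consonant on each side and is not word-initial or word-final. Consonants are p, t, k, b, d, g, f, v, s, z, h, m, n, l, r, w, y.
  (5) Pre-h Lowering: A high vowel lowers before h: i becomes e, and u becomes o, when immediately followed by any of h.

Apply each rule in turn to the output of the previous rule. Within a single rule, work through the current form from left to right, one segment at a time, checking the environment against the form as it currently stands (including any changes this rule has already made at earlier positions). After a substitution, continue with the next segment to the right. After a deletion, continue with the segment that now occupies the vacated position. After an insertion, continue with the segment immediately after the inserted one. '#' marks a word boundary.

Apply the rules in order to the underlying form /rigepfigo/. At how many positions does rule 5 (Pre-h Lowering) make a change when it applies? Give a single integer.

2

(1) Regressive Voicing Assimilation: no change — [rigepfigo]
(2) Spirantization: [rigepfigo] → [rihepfiho]
(3) Nasal Assimilation: no change — [rihepfiho]
(4) Medial Vowel Deletion: [rihepfiho] → [rihpfiho]
(5) Pre-h Lowering: [rihpfiho] → [rehpfeho]
Rule 5 changed 2 position(s).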